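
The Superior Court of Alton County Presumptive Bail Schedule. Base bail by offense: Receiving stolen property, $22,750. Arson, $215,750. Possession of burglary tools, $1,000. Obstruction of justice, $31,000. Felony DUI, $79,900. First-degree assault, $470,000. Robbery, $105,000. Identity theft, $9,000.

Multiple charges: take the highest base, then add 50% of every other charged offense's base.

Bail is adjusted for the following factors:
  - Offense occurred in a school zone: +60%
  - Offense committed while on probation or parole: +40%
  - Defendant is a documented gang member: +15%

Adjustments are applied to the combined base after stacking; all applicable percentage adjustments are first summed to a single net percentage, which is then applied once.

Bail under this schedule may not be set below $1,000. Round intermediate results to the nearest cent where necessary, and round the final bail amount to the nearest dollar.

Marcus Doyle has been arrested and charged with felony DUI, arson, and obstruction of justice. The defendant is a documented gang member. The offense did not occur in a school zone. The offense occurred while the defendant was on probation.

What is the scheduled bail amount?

Base amounts from the schedule: felony DUI $79,900; arson $215,750; obstruction of justice $31,000.
Stacking rule: highest base plus 50% of each additional charge. Highest is arson at $215,750. Additional: $79,900 × 50% = $39,950; $31,000 × 50% = $15,500. Combined base = $215,750 + $55,450 = $271,200.
Net percentage adjustment: +40% +15% = +55%. $271,200 × 1.55 = $420,360.
$420,360 is at or above the $1,000 minimum.

$420,360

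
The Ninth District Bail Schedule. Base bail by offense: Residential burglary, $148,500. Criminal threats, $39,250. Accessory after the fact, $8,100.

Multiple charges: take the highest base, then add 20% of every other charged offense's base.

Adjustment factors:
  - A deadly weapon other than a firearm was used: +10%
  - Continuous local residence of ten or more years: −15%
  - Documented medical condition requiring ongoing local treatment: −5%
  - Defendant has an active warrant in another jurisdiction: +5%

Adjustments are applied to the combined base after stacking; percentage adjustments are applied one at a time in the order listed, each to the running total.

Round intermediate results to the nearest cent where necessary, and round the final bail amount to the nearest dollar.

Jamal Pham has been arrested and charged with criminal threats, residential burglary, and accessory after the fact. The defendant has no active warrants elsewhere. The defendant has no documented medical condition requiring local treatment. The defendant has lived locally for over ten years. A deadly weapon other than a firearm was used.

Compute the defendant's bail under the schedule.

Base amounts from the schedule: criminal threats $39,250; residential burglary $148,500; accessory after the fact $8,100.
Stacking rule: highest base plus 20% of each additional charge. Highest is residential burglary at $148,500. Additional: $39,250 × 20% = $7,850; $8,100 × 20% = $1,620. Combined base = $148,500 + $9,470 = $157,970.
A deadly weapon other than a firearm was used (+10%): $157,970 × 1.1 = $173,767.
Continuous local residence of ten or more years (−15%): $173,767 × 0.85 = $147,701.95.
Rounded to the nearest dollar: $147,702.

$147,702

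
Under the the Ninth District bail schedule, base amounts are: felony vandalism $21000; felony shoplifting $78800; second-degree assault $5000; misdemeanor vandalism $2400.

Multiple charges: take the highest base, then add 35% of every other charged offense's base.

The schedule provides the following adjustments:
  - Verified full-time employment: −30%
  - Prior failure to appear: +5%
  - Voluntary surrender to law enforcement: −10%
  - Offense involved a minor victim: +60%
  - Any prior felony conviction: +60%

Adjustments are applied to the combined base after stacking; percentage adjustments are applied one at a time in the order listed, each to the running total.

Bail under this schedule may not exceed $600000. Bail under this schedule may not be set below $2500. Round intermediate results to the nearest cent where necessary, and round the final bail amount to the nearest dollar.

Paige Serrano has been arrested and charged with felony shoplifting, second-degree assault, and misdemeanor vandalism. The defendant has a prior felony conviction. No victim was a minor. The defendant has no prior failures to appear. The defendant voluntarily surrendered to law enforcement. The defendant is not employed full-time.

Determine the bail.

Base amounts from the schedule: felony shoplifting $78800; second-degree assault $5000; misdemeanor vandalism $2400.
Stacking rule: highest base plus 35% of each additional charge. Highest is felony shoplifting at $78800. Additional: $5000 × 35% = $1750; $2400 × 35% = $840. Combined base = $78800 + $2590 = $81390.
Voluntary surrender to law enforcement (−10%): $81390 × 0.9 = $73251.
Any prior felony conviction (+60%): $73251 × 1.6 = $117201.60.
$117201.60 is within the $600000 maximum.
$117201.60 is at or above the $2500 minimum.
Rounded to the nearest dollar: $117202.

$117202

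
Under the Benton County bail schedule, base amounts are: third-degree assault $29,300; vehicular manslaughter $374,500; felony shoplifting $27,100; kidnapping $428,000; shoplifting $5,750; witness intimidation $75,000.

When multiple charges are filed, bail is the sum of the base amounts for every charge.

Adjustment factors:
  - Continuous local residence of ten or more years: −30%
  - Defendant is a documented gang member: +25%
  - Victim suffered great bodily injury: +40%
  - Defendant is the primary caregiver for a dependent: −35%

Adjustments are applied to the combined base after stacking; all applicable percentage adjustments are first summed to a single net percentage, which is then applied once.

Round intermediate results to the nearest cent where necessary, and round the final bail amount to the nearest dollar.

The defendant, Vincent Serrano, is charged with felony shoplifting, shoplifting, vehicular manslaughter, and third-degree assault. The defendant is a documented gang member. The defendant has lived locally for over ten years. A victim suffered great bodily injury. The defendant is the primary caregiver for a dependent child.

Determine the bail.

$436,650

Base amounts from the schedule: felony shoplifting $27,100; shoplifting $5,750; vehicular manslaughter $374,500; third-degree assault $29,300.
Stacking rule: sum of all bases. $27,100 + $5,750 + $374,500 + $29,300 = $436,650.
Net percentage adjustment: −30% +25% +40% −35% = +0%. $436,650 × 1 = $436,650.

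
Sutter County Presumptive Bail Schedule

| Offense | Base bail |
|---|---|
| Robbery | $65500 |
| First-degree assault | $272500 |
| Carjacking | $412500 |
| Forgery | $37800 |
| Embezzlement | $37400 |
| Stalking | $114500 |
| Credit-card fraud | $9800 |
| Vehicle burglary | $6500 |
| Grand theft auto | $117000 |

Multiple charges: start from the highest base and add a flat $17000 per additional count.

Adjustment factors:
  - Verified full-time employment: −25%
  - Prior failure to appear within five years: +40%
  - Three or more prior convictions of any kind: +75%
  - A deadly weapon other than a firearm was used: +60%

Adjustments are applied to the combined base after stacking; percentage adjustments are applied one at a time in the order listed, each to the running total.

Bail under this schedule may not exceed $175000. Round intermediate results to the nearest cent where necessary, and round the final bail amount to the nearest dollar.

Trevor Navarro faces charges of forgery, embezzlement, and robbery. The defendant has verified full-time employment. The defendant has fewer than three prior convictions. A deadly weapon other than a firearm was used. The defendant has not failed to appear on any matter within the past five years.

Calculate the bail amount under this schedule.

$119400

Base amounts from the schedule: forgery $37800; embezzlement $37400; robbery $65500.
Stacking rule: highest base plus $17000 per additional charge. Highest is robbery at $65500; 2 additional charges → +$34000. Combined base = $99500.
Verified full-time employment (−25%): $99500 × 0.75 = $74625.
A deadly weapon other than a firearm was used (+60%): $74625 × 1.6 = $119400.
$119400 is within the $175000 maximum.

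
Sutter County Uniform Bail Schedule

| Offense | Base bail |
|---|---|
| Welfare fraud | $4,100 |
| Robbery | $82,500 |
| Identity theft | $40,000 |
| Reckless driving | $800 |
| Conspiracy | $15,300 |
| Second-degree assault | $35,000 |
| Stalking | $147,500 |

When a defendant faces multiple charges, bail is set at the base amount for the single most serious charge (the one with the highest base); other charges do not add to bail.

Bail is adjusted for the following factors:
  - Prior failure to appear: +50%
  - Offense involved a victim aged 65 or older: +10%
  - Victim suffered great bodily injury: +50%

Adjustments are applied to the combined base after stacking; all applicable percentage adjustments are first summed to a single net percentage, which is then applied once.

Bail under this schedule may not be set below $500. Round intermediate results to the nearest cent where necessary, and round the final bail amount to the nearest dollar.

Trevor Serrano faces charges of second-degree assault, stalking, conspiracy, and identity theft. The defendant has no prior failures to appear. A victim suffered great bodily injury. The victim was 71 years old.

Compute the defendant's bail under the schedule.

$236,000

Base amounts from the schedule: second-degree assault $35,000; stalking $147,500; conspiracy $15,300; identity theft $40,000.
Stacking rule: use the highest base only. Highest is stalking at $147,500. Combined base = $147,500.
Net percentage adjustment: +10% +50% = +60%. $147,500 × 1.6 = $236,000.
$236,000 is at or above the $500 minimum.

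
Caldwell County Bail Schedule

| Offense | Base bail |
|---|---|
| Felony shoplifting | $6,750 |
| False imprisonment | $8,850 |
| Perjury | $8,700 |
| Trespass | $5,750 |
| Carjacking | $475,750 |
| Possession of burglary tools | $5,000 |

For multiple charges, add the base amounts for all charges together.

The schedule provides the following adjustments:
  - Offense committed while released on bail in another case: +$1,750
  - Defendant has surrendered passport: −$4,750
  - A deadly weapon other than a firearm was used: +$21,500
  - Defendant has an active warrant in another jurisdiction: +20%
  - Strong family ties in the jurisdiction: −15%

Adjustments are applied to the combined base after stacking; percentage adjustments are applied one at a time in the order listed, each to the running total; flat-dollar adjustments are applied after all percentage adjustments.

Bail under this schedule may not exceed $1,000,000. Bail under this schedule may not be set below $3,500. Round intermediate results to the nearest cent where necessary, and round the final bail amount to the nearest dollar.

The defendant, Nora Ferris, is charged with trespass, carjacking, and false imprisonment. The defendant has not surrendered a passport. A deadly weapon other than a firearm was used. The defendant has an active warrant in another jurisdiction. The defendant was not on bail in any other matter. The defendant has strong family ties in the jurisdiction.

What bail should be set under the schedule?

Base amounts from the schedule: trespass $5,750; carjacking $475,750; false imprisonment $8,850.
Stacking rule: sum of all bases. $5,750 + $475,750 + $8,850 = $490,350.
Defendant has an active warrant in another jurisdiction (+20%): $490,350 × 1.2 = $588,420.
Strong family ties in the jurisdiction (−15%): $588,420 × 0.85 = $500,157.
A deadly weapon other than a firearm was used (+$21,500 flat): $500,157 + $21,500 = $521,657.
$521,657 is within the $1,000,000 maximum.
$521,657 is at or above the $3,500 minimum.

$521,657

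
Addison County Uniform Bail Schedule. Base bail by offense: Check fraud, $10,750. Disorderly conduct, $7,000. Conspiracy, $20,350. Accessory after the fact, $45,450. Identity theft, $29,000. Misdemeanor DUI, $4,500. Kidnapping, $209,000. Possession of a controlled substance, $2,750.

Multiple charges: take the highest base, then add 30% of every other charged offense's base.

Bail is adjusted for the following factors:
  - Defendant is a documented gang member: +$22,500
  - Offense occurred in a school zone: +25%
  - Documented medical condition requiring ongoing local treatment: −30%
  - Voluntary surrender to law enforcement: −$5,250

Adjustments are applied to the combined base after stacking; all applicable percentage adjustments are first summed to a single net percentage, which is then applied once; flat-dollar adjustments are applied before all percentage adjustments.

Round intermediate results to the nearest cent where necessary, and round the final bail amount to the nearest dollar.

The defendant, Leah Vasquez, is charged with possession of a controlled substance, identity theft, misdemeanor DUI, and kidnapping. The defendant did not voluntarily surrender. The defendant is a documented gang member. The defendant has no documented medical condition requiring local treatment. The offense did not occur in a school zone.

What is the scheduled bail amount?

Base amounts from the schedule: possession of a controlled substance $2,750; identity theft $29,000; misdemeanor DUI $4,500; kidnapping $209,000.
Stacking rule: highest base plus 30% of each additional charge. Highest is kidnapping at $209,000. Additional: $2,750 × 30% = $825; $29,000 × 30% = $8,700; $4,500 × 30% = $1,350. Combined base = $209,000 + $10,875 = $219,875.
Defendant is a documented gang member (+$22,500 flat): $219,875 + $22,500 = $242,375.

$242,375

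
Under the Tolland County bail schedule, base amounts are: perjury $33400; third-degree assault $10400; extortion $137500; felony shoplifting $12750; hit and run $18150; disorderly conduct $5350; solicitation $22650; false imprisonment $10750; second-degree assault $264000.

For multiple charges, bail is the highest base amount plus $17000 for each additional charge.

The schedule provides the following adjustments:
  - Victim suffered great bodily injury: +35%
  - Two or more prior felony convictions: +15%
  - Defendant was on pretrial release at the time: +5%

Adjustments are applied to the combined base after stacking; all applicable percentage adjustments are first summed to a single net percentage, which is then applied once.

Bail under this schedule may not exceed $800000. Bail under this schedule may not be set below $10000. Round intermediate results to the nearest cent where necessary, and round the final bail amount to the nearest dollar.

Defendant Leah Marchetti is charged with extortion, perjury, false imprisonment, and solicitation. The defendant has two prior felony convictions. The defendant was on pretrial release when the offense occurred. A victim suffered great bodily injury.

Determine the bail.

$292175

Base amounts from the schedule: extortion $137500; perjury $33400; false imprisonment $10750; solicitation $22650.
Stacking rule: highest base plus $17000 per additional charge. Highest is extortion at $137500; 3 additional charges → +$51000. Combined base = $188500.
Net percentage adjustment: +35% +15% +5% = +55%. $188500 × 1.55 = $292175.
$292175 is within the $800000 maximum.
$292175 is at or above the $10000 minimum.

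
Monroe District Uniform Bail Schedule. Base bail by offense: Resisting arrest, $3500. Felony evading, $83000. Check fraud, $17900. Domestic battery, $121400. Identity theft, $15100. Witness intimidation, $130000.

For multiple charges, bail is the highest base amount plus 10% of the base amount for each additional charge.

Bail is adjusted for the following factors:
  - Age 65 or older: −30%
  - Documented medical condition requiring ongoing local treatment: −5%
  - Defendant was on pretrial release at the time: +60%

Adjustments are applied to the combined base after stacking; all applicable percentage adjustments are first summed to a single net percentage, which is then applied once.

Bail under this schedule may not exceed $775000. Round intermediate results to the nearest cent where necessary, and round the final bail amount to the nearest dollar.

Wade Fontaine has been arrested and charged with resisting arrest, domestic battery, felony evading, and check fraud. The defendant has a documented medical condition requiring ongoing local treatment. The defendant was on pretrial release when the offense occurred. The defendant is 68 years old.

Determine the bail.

Base amounts from the schedule: resisting arrest $3500; domestic battery $121400; felony evading $83000; check fraud $17900.
Stacking rule: highest base plus 10% of each additional charge. Highest is domestic battery at $121400. Additional: $3500 × 10% = $350; $83000 × 10% = $8300; $17900 × 10% = $1790. Combined base = $121400 + $10440 = $131840.
Net percentage adjustment: −30% −5% +60% = +25%. $131840 × 1.25 = $164800.
$164800 is within the $775000 maximum.

$164800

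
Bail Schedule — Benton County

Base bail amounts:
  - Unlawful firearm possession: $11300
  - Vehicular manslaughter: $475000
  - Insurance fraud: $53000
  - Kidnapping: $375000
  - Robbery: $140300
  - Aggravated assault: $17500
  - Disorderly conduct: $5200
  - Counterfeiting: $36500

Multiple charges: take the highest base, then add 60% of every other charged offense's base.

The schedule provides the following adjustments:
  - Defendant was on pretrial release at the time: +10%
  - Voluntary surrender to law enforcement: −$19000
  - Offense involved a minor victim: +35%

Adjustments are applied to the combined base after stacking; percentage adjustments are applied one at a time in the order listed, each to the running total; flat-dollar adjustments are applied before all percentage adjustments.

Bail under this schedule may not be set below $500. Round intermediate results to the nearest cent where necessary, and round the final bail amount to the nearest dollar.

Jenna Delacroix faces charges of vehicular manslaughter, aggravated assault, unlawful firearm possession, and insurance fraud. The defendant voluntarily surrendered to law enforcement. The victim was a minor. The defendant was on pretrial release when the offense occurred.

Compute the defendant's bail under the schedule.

$750044

Base amounts from the schedule: vehicular manslaughter $475000; aggravated assault $17500; unlawful firearm possession $11300; insurance fraud $53000.
Stacking rule: highest base plus 60% of each additional charge. Highest is vehicular manslaughter at $475000. Additional: $17500 × 60% = $10500; $11300 × 60% = $6780; $53000 × 60% = $31800. Combined base = $475000 + $49080 = $524080.
Voluntary surrender to law enforcement (−$19000 flat): $524080 − $19000 = $505080.
Defendant was on pretrial release at the time (+10%): $505080 × 1.1 = $555588.
Offense involved a minor victim (+35%): $555588 × 1.35 = $750043.80.
$750043.80 is at or above the $500 minimum.
Rounded to the nearest dollar: $750044.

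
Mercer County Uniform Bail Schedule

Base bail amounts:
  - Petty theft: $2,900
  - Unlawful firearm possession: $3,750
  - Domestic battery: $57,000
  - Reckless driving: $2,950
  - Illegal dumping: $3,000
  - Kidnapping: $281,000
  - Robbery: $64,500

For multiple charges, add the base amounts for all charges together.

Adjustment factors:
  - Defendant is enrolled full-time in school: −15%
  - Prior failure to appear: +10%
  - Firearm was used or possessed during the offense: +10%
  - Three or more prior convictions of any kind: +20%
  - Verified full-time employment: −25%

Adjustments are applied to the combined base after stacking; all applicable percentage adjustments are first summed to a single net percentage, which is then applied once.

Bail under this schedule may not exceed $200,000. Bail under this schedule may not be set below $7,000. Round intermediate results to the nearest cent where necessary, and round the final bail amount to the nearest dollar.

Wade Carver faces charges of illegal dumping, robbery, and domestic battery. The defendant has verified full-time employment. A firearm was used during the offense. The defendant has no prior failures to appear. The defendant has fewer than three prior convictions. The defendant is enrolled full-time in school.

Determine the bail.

$87,150

Base amounts from the schedule: illegal dumping $3,000; robbery $64,500; domestic battery $57,000.
Stacking rule: sum of all bases. $3,000 + $64,500 + $57,000 = $124,500.
Net percentage adjustment: −15% +10% −25% = −30%. $124,500 × 0.7 = $87,150.
$87,150 is within the $200,000 maximum.
$87,150 is at or above the $7,000 minimum.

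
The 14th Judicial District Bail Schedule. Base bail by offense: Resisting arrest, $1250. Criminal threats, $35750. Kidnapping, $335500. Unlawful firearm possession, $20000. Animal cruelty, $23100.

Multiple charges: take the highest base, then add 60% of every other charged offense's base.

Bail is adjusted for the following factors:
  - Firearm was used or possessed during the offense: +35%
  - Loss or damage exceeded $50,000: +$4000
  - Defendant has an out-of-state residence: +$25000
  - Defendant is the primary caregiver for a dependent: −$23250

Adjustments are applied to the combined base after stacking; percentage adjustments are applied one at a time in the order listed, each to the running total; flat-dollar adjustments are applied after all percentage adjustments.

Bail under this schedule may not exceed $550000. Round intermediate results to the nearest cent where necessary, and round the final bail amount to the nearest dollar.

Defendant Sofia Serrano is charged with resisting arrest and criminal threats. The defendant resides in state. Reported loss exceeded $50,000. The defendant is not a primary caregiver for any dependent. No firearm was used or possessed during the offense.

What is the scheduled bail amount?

Base amounts from the schedule: resisting arrest $1250; criminal threats $35750.
Stacking rule: highest base plus 60% of each additional charge. Highest is criminal threats at $35750. Additional: $1250 × 60% = $750. Combined base = $35750 + $750 = $36500.
Loss or damage exceeded $50,000 (+$4000 flat): $36500 + $4000 = $40500.
$40500 is within the $550000 maximum.

$40500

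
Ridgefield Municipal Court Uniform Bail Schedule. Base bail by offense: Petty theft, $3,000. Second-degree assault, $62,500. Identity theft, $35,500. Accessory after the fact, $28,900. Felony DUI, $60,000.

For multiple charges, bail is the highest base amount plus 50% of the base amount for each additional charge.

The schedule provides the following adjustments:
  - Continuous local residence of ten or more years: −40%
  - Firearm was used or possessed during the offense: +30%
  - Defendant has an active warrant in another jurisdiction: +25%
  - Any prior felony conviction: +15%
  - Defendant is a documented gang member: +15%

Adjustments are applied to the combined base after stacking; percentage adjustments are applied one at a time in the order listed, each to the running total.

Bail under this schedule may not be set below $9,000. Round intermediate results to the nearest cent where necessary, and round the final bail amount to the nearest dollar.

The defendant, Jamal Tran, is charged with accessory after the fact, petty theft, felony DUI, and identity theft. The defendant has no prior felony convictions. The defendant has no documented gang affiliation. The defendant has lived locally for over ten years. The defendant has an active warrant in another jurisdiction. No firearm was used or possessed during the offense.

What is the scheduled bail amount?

$70,275

Base amounts from the schedule: accessory after the fact $28,900; petty theft $3,000; felony DUI $60,000; identity theft $35,500.
Stacking rule: highest base plus 50% of each additional charge. Highest is felony DUI at $60,000. Additional: $28,900 × 50% = $14,450; $3,000 × 50% = $1,500; $35,500 × 50% = $17,750. Combined base = $60,000 + $33,700 = $93,700.
Continuous local residence of ten or more years (−40%): $93,700 × 0.6 = $56,220.
Defendant has an active warrant in another jurisdiction (+25%): $56,220 × 1.25 = $70,275.
$70,275 is at or above the $9,000 minimum.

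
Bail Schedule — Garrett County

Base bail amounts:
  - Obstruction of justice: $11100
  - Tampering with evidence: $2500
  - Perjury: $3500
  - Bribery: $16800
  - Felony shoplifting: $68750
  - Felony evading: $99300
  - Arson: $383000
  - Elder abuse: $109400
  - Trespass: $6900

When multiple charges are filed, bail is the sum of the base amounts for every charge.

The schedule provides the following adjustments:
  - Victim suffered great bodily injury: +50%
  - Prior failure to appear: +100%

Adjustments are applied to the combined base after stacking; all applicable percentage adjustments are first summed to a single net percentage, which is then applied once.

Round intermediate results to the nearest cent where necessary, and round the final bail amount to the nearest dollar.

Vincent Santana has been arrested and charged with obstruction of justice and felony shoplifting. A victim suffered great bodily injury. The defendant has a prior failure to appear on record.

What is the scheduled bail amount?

$199625

Base amounts from the schedule: obstruction of justice $11100; felony shoplifting $68750.
Stacking rule: sum of all bases. $11100 + $68750 = $79850.
Net percentage adjustment: +50% +100% = +150%. $79850 × 2.5 = $199625.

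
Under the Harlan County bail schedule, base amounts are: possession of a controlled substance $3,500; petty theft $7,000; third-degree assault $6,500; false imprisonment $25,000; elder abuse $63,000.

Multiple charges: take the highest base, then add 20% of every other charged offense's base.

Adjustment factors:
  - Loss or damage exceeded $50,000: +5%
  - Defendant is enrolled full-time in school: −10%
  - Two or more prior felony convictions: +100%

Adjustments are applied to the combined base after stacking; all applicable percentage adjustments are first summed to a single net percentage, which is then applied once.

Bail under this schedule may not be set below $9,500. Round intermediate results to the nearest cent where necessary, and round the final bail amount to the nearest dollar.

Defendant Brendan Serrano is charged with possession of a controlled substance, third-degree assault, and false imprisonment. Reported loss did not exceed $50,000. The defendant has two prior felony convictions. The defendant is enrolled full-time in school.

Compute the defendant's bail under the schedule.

$51,300

Base amounts from the schedule: possession of a controlled substance $3,500; third-degree assault $6,500; false imprisonment $25,000.
Stacking rule: highest base plus 20% of each additional charge. Highest is false imprisonment at $25,000. Additional: $3,500 × 20% = $700; $6,500 × 20% = $1,300. Combined base = $25,000 + $2,000 = $27,000.
Net percentage adjustment: −10% +100% = +90%. $27,000 × 1.9 = $51,300.
$51,300 is at or above the $9,500 minimum.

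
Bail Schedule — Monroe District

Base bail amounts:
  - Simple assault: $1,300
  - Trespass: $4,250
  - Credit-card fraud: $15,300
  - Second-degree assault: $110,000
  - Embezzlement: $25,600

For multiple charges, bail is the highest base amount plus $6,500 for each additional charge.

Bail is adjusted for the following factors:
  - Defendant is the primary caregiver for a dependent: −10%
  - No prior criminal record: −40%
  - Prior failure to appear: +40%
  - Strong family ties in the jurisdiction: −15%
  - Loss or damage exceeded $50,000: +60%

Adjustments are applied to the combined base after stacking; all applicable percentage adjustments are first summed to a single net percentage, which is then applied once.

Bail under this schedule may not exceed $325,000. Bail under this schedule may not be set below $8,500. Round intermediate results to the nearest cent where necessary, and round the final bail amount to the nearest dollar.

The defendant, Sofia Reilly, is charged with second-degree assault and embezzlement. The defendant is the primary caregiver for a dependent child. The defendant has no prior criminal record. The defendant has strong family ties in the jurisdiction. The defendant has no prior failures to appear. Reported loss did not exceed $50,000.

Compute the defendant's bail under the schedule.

$40,775

Base amounts from the schedule: second-degree assault $110,000; embezzlement $25,600.
Stacking rule: highest base plus $6,500 per additional charge. Highest is second-degree assault at $110,000; 1 additional charge → +$6,500. Combined base = $116,500.
Net percentage adjustment: −10% −40% −15% = −65%. $116,500 × 0.35 = $40,775.
$40,775 is within the $325,000 maximum.
$40,775 is at or above the $8,500 minimum.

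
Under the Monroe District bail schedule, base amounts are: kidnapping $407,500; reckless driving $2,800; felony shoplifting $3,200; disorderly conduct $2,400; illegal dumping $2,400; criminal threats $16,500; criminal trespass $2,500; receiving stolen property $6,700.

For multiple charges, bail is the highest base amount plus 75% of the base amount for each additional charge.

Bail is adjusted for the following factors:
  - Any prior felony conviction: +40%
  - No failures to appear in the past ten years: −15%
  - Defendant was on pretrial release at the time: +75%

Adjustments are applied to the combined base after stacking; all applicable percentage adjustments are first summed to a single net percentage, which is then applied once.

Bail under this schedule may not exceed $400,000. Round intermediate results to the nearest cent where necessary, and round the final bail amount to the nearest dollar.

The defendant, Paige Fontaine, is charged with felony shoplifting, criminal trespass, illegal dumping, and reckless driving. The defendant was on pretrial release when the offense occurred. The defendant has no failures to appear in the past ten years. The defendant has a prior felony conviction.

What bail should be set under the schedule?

$17,950

Base amounts from the schedule: felony shoplifting $3,200; criminal trespass $2,500; illegal dumping $2,400; reckless driving $2,800.
Stacking rule: highest base plus 75% of each additional charge. Highest is felony shoplifting at $3,200. Additional: $2,500 × 75% = $1,875; $2,400 × 75% = $1,800; $2,800 × 75% = $2,100. Combined base = $3,200 + $5,775 = $8,975.
Net percentage adjustment: +40% −15% +75% = +100%. $8,975 × 2 = $17,950.
$17,950 is within the $400,000 maximum.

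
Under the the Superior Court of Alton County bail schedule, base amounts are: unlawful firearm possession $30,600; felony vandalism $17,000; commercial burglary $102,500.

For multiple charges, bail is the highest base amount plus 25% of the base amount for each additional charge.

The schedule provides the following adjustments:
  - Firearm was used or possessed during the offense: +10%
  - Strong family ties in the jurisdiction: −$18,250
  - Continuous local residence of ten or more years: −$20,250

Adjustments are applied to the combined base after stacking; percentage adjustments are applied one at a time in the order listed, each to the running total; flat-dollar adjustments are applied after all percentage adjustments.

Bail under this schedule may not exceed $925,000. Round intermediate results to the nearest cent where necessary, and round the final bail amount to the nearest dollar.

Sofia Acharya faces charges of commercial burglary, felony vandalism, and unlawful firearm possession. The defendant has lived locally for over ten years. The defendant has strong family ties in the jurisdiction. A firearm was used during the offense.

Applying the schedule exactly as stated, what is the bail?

Base amounts from the schedule: commercial burglary $102,500; felony vandalism $17,000; unlawful firearm possession $30,600.
Stacking rule: highest base plus 25% of each additional charge. Highest is commercial burglary at $102,500. Additional: $17,000 × 25% = $4,250; $30,600 × 25% = $7,650. Combined base = $102,500 + $11,900 = $114,400.
Firearm was used or possessed during the offense (+10%): $114,400 × 1.1 = $125,840.
Strong family ties in the jurisdiction (−$18,250 flat): $125,840 − $18,250 = $107,590.
Continuous local residence of ten or more years (−$20,250 flat): $107,590 − $20,250 = $87,340.
$87,340 is within the $925,000 maximum.

$87,340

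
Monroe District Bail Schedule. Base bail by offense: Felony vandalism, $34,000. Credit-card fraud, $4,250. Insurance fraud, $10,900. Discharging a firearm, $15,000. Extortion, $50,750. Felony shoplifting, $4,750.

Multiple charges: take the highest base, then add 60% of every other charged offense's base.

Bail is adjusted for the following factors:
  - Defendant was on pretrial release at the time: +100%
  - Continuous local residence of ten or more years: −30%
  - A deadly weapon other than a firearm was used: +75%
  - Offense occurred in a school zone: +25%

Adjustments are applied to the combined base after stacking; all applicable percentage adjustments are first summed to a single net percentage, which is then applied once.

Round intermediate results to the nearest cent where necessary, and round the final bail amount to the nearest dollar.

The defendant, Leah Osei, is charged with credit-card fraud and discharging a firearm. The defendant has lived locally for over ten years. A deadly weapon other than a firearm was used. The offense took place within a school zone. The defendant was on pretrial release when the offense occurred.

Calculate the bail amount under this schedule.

$47,385

Base amounts from the schedule: credit-card fraud $4,250; discharging a firearm $15,000.
Stacking rule: highest base plus 60% of each additional charge. Highest is discharging a firearm at $15,000. Additional: $4,250 × 60% = $2,550. Combined base = $15,000 + $2,550 = $17,550.
Net percentage adjustment: +100% −30% +75% +25% = +170%. $17,550 × 2.7 = $47,385.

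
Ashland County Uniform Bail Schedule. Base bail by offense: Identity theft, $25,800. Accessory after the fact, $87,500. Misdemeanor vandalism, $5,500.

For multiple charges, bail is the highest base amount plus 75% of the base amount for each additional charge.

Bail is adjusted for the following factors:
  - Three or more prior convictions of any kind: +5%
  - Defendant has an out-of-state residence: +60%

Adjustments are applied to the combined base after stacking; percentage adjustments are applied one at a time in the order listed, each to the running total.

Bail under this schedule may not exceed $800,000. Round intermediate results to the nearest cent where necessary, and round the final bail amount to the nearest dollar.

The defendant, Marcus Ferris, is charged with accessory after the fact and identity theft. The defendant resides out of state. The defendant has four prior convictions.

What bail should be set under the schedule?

Base amounts from the schedule: accessory after the fact $87,500; identity theft $25,800.
Stacking rule: highest base plus 75% of each additional charge. Highest is accessory after the fact at $87,500. Additional: $25,800 × 75% = $19,350. Combined base = $87,500 + $19,350 = $106,850.
Three or more prior convictions of any kind (+5%): $106,850 × 1.05 = $112,192.50.
Defendant has an out-of-state residence (+60%): $112,192.50 × 1.6 = $179,508.
$179,508 is within the $800,000 maximum.

$179,508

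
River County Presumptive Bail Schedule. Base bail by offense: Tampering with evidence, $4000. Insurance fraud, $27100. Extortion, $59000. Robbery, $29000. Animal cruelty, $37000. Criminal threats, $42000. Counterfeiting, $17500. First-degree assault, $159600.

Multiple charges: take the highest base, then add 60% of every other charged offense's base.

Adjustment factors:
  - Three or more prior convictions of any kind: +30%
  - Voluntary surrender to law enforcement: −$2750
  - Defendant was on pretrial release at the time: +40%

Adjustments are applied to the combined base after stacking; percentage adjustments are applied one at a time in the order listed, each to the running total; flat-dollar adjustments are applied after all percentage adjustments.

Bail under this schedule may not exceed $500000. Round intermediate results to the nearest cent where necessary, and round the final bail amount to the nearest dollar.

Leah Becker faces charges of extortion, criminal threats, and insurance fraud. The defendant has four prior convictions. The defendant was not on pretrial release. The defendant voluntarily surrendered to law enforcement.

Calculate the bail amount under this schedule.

$127848

Base amounts from the schedule: extortion $59000; criminal threats $42000; insurance fraud $27100.
Stacking rule: highest base plus 60% of each additional charge. Highest is extortion at $59000. Additional: $42000 × 60% = $25200; $27100 × 60% = $16260. Combined base = $59000 + $41460 = $100460.
Three or more prior convictions of any kind (+30%): $100460 × 1.3 = $130598.
Voluntary surrender to law enforcement (−$2750 flat): $130598 − $2750 = $127848.
$127848 is within the $500000 maximum.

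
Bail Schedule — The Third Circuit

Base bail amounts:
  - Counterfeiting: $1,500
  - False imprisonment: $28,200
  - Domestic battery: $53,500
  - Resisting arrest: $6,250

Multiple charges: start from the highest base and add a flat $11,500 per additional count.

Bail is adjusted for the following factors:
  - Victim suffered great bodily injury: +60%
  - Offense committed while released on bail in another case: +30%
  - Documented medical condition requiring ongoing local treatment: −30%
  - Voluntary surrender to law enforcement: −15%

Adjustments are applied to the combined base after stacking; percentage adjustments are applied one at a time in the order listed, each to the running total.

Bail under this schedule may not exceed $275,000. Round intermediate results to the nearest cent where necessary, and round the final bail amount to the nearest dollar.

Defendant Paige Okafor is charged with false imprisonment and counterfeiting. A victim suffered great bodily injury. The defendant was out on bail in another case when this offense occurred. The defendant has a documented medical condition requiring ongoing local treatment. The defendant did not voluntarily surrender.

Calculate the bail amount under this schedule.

$57,803

Base amounts from the schedule: false imprisonment $28,200; counterfeiting $1,500.
Stacking rule: highest base plus $11,500 per additional charge. Highest is false imprisonment at $28,200; 1 additional charge → +$11,500. Combined base = $39,700.
Victim suffered great bodily injury (+60%): $39,700 × 1.6 = $63,520.
Offense committed while released on bail in another case (+30%): $63,520 × 1.3 = $82,576.
Documented medical condition requiring ongoing local treatment (−30%): $82,576 × 0.7 = $57,803.20.
$57,803.20 is within the $275,000 maximum.
Rounded to the nearest dollar: $57,803.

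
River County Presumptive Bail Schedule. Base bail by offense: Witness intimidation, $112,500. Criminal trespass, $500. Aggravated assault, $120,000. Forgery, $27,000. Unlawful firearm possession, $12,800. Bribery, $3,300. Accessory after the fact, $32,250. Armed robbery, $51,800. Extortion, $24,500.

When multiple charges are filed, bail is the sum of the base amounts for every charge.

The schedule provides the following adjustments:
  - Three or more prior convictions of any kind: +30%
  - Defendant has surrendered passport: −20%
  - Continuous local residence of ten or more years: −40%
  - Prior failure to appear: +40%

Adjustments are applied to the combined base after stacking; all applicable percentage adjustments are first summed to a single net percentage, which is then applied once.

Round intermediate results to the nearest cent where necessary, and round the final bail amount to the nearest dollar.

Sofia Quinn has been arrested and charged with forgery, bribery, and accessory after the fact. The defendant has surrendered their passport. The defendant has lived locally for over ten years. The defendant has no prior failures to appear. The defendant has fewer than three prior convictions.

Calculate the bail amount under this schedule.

$25,020

Base amounts from the schedule: forgery $27,000; bribery $3,300; accessory after the fact $32,250.
Stacking rule: sum of all bases. $27,000 + $3,300 + $32,250 = $62,550.
Net percentage adjustment: −20% −40% = −60%. $62,550 × 0.4 = $25,020.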